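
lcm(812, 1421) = 5684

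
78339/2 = 39169+1/2 = 39169.50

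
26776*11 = 294536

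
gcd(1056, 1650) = 66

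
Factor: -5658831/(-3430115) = 3^2 * 5^(-1) * 13^(-1) * 113^(-1) * 467^(-1) * 628759^1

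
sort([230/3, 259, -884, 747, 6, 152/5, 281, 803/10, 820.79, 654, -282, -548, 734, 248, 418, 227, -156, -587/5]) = [-884, -548, -282, -156, -587/5, 6, 152/5, 230/3, 803/10, 227, 248, 259, 281, 418, 654, 734, 747, 820.79]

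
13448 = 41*328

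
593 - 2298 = -1705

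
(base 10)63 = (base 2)111111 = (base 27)29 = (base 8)77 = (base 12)53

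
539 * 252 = 135828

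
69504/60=5792/5=1158.40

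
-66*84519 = -5578254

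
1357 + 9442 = 10799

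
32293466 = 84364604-52071138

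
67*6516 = 436572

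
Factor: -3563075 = -1*5^2*359^1*397^1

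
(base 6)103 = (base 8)47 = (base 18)23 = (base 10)39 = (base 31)18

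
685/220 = 3 + 5/44≈3.11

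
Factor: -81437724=-1*2^2*3^4*19^1*13229^1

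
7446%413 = 12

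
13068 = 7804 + 5264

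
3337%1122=1093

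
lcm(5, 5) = 5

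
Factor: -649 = -1*11^1*59^1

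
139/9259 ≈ 0.0150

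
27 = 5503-5476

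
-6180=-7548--1368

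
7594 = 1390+6204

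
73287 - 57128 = 16159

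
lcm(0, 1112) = 0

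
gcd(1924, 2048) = 4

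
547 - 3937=-3390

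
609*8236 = 5015724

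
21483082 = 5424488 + 16058594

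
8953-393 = 8560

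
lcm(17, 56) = 952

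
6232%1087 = 797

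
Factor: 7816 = 2^3 * 977^1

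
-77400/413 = -187 - 169/413 ≈ -187.41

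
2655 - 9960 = -7305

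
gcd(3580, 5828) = 4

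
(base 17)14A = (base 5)2432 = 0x16F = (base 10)367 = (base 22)GF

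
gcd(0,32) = 32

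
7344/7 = 1049 + 1/7≈1049.14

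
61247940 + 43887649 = 105135589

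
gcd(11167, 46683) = 13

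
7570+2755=10325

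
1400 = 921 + 479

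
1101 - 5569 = -4468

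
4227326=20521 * 206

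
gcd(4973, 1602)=1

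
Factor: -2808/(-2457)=2^3 * 7^(-1)=8/7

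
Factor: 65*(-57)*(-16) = 2^4*3^1*5^1*13^1*19^1 = 59280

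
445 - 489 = -44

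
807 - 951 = -144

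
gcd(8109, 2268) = 9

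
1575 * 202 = 318150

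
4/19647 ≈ 0.000204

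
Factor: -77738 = -1*2^1*47^1*827^1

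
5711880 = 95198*60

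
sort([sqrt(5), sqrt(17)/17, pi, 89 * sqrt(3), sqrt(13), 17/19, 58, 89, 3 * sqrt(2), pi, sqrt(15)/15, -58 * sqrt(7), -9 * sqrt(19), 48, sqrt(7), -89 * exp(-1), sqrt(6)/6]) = [-58 * sqrt(7), -9 * sqrt(19), -89 * exp(-1), sqrt(17)/17, sqrt(15)/15, sqrt(6)/6, 17/19, sqrt(5), sqrt(7), pi, pi, sqrt(13), 3 * sqrt(2), 48, 58, 89, 89 * sqrt(3)]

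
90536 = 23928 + 66608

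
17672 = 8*2209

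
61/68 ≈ 0.897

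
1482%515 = 452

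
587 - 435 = 152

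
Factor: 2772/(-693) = -1*2^2 = -4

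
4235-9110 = -4875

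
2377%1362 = 1015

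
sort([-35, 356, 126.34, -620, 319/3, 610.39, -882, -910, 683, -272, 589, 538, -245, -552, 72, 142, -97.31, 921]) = [-910, -882, -620, -552, -272, -245, -97.31, -35, 72, 319/3, 126.34, 142, 356, 538, 589, 610.39, 683, 921]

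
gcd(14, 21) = 7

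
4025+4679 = 8704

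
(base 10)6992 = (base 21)fhk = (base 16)1b50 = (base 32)6qg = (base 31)78h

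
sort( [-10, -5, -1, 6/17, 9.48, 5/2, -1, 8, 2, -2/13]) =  [-10, -5, -1, -1, -2/13, 6/17, 2, 5/2, 8, 9.48]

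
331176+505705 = 836881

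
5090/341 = 14 + 316/341 ≈ 14.93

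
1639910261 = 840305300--799604961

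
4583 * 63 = 288729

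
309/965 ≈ 0.320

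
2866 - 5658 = -2792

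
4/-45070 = -2/22535 ≈ -0.0000888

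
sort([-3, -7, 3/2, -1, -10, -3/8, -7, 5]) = [-10, -7, -7, -3, -1, -3/8, 3/2, 5]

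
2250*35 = 78750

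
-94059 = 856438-950497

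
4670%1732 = 1206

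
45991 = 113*407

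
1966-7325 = -5359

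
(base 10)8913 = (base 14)3369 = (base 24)fb9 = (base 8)21321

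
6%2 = 0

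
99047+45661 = 144708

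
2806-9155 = -6349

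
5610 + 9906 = 15516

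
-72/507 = -24/169≈-0.142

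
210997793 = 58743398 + 152254395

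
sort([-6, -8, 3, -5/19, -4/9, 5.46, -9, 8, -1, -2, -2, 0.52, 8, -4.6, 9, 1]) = [-9, -8, -6, -4.6, -2, -2, -1, -4/9, -5/19, 0.52, 1, 3, 5.46, 8, 8, 9]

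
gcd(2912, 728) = 728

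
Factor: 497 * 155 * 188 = 2^2 * 5^1 * 7^1 * 31^1 * 47^1 * 71^1 = 14482580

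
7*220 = 1540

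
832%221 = 169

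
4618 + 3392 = 8010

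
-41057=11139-52196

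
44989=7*6427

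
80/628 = 20/157 ≈ 0.127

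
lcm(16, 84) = 336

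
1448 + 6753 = 8201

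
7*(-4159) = -29113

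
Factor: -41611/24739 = -1 * 11^(-1) * 13^(-1) * 173^(-1) * 41611^1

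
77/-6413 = -7/583 ≈ -0.0120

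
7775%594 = 53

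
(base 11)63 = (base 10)69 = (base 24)2l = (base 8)105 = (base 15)49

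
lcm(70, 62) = 2170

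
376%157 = 62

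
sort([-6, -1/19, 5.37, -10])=[-10, -6, -1/19, 5.37]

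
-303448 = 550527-853975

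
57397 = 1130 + 56267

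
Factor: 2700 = 2^2*3^3*5^2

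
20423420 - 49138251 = -28714831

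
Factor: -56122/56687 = -1*2^1*11^1*2551^1*56687^(-1)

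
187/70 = 2+47/70≈2.67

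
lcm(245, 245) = 245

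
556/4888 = 139/1222 ≈ 0.114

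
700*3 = 2100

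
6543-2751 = 3792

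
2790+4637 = 7427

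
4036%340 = 296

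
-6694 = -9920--3226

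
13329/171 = 1481/19 ≈ 77.95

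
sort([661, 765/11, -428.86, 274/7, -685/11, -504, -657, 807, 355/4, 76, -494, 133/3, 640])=[-657, -504, -494, -428.86, -685/11, 274/7, 133/3, 765/11, 76, 355/4, 640, 661, 807]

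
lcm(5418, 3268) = 205884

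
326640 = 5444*60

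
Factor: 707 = 7^1*101^1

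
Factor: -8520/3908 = -1 * 2^1 * 3^1 * 5^1 * 71^1 * 977^(-1) = -2130/977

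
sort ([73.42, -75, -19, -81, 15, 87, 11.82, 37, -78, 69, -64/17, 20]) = [-81, -78, -75, -19, -64/17, 11.82, 15, 20, 37, 69, 73.42, 87]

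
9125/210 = 43 + 19/42 ≈ 43.45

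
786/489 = 1+99/163 ≈ 1.61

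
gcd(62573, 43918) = 7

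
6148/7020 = 1537/1755 ≈ 0.876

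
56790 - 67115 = -10325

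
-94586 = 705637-800223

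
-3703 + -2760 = -6463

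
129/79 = 1+50/79 ≈ 1.63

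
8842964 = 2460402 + 6382562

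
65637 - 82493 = -16856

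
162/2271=54/757 ≈ 0.0713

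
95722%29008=8698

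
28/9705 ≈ 0.00289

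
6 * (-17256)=-103536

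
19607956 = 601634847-582026891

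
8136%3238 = 1660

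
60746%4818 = 2930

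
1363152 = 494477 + 868675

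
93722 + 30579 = 124301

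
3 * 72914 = 218742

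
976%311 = 43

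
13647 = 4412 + 9235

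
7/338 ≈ 0.0207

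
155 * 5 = 775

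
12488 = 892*14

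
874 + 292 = 1166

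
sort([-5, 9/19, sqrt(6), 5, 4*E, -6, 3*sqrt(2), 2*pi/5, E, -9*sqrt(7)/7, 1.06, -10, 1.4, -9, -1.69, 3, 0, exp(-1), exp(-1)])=[-10, -9, -6, -5, -9*sqrt(7)/7, -1.69, 0, exp(-1), exp(-1), 9/19, 1.06, 2*pi/5, 1.4, sqrt(6), E, 3, 3*sqrt(2), 5, 4*E]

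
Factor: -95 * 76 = -1 * 2^2 * 5^1 * 19^2 = -7220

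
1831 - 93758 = -91927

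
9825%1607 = 183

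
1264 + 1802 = 3066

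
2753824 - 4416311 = -1662487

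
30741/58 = 530+1/58 ≈ 530.02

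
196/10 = 19 + 3/5 = 19.60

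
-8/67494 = -4/33747 ≈ -0.000119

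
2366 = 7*338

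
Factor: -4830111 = -1*3^5*11^1*13^1*139^1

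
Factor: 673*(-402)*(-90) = 2^2*3^3*5^1*67^1*673^1 = 24349140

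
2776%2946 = 2776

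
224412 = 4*56103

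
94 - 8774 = -8680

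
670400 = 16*41900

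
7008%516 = 300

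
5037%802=225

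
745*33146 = 24693770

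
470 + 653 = 1123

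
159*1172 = 186348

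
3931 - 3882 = 49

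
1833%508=309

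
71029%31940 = 7149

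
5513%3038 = 2475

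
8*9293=74344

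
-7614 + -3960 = -11574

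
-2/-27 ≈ 0.0741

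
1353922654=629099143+724823511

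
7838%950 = 238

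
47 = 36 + 11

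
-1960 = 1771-3731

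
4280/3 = 1426 + 2/3 ≈ 1426.67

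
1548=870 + 678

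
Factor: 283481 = 11^1*25771^1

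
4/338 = 2/169 ≈ 0.0118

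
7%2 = 1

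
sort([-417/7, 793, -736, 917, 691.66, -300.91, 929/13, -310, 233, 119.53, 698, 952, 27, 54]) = [-736, -310, -300.91, -417/7, 27, 54, 929/13, 119.53, 233, 691.66, 698, 793, 917, 952]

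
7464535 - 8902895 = -1438360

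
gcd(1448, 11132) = 4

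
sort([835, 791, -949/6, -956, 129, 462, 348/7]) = [-956, -949/6, 348/7, 129, 462, 791, 835]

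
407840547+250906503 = 658747050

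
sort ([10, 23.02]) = [10, 23.02]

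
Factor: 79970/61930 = 563^(-1)*727^1 = 727/563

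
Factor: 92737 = 92737^1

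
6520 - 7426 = -906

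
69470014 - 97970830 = -28500816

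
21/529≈0.0397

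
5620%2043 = 1534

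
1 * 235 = 235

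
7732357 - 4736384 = 2995973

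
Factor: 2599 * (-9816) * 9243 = -1 * 2^3 * 3^3 * 13^1 * 23^1 * 79^1 * 113^1 * 409^1 = -235805419512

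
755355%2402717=755355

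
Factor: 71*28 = 2^2*7^1*71^1 = 1988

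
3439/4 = 859 + 3/4 = 859.75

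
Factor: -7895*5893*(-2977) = 5^1*13^1*71^1*83^1*229^1*1579^1 = 138505624595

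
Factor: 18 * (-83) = -1 * 2^1 * 3^2 * 83^1 = -1494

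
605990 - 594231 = 11759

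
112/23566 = 56/11783 ≈ 0.00475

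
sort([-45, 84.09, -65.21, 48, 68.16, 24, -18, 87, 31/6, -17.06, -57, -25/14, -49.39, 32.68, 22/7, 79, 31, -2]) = [-65.21, -57, -49.39, -45, -18, -17.06, -2, -25/14, 22/7, 31/6, 24, 31, 32.68, 48, 68.16, 79, 84.09, 87]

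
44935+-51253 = -6318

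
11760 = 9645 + 2115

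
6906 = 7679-773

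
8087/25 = 323+12/25 = 323.48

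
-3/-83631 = 1/27877≈0.0000359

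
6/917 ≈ 0.00654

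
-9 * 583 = -5247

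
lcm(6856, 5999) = 47992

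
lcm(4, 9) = 36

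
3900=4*975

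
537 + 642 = 1179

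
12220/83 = 147 + 19/83 ≈ 147.23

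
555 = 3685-3130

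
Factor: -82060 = -1 * 2^2 * 5^1 * 11^1 * 373^1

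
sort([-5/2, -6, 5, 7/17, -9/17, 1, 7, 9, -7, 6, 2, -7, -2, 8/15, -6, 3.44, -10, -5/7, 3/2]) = [-10, -7, -7, -6, -6, -5/2, -2, -5/7, -9/17, 7/17, 8/15, 1, 3/2, 2, 3.44, 5, 6, 7, 9]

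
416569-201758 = 214811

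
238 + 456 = 694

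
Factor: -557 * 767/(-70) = 2^(-1) * 5^(-1) * 7^(-1) * 13^1 * 59^1 * 557^1 = 427219/70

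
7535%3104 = 1327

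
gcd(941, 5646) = 941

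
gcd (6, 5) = 1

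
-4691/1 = -4691 = -4691.00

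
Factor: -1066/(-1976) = 2^(-2) * 19^(-1) * 41^1 = 41/76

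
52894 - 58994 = -6100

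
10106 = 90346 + -80240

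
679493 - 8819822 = -8140329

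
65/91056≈0.000714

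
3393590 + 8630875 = 12024465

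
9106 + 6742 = 15848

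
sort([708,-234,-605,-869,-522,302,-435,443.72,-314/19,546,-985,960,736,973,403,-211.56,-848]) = [-985,-869,-848,-605,-522,-435,-234,-211.56,-314/19,302,403,443.72,546,708,736,960,973]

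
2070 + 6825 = 8895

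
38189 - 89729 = -51540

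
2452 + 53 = 2505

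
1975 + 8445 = 10420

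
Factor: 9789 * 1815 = 3^2 * 5^1 * 11^2 * 13^1 * 251^1 = 17767035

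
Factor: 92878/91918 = 45959^(-1)*46439^1 = 46439/45959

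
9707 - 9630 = 77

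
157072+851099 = 1008171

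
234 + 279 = 513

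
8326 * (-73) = -607798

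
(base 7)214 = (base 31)3g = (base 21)54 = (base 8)155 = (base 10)109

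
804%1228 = 804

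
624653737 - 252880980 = 371772757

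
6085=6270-185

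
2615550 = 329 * 7950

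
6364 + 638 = 7002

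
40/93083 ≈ 0.000430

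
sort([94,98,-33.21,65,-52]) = [-52,-33.21,65,94,98]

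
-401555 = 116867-518422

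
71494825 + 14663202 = 86158027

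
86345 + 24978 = 111323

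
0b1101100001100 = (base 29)86m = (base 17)16g5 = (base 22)e6g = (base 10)6924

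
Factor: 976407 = 3^1 * 31^1 * 10499^1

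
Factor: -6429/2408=-1*2^(-3)*3^1*7^(-1)*43^(-1)*2143^1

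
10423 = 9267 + 1156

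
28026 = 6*4671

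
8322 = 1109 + 7213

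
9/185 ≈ 0.0486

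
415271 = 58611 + 356660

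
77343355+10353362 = 87696717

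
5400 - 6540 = -1140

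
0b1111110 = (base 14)90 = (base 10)126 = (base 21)60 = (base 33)3r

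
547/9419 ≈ 0.0581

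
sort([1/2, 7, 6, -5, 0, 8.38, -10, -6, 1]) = [-10, -6, -5, 0, 1/2, 1, 6, 7, 8.38]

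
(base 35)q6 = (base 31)th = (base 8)1624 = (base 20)25g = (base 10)916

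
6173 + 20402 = 26575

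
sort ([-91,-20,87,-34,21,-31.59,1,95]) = [-91,-34,-31.59,-20,1,21,87,95]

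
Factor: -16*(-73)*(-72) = -1*2^7*3^2*73^1 = -84096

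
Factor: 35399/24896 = 2^(-6)*7^1*13^1 = 91/64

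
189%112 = 77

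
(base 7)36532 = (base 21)10cg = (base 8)22471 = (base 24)gd1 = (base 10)9529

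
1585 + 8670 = 10255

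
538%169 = 31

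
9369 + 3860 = 13229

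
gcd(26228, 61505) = 1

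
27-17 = 10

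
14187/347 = 40+307/347 ≈ 40.88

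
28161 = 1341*21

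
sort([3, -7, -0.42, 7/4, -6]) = [-7, -6, -0.42, 7/4, 3]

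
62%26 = 10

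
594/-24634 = -297/12317≈-0.0241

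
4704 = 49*96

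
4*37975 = 151900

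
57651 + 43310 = 100961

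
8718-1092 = 7626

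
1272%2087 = 1272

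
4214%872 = 726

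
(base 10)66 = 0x42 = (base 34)1w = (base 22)30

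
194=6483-6289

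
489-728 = -239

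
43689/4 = 10922 + 1/4 = 10922.25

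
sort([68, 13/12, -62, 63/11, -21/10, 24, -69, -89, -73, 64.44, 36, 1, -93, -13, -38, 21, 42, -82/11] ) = [-93, -89, -73, -69, -62, -38, -13, -82/11, -21/10, 1, 13/12, 63/11, 21, 24, 36, 42, 64.44, 68] 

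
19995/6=6665/2=3332.50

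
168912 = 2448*69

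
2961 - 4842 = -1881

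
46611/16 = 2913+3/16 ≈ 2913.19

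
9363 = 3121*3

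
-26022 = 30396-56418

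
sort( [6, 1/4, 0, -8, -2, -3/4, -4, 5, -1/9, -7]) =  [-8, -7, -4, -2, -3/4, -1/9, 0, 1/4, 5, 6]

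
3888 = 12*324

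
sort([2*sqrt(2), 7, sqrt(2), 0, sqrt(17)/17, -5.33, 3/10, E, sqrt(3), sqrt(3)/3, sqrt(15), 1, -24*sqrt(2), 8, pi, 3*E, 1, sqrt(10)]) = [-24*sqrt(2), -5.33, 0, sqrt(17)/17, 3/10, sqrt(3)/3, 1, 1, sqrt(2), sqrt(3), E, 2*sqrt(2), pi, sqrt(10), sqrt(15), 7, 8, 3*E]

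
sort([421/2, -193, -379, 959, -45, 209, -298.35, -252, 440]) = [-379, -298.35, -252, -193, -45, 209, 421/2, 440, 959]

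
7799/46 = 169 + 25/46 ≈ 169.54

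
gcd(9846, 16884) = 18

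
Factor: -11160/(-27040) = 2^(-2) * 3^2 * 13^(-2) * 31^1 = 279/676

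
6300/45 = 140 = 140.00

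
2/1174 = 1/587 ≈ 0.00170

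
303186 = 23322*13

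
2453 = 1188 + 1265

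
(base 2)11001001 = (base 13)126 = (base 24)89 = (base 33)63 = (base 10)201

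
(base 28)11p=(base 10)837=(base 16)345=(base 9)1130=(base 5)11322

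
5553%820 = 633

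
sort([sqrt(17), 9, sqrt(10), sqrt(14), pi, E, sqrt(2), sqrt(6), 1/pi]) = [1/pi, sqrt(2), sqrt(6), E, pi, sqrt(10), sqrt(14), sqrt(17), 9]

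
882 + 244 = 1126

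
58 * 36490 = 2116420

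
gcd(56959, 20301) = 1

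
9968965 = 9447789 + 521176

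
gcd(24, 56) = 8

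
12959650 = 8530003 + 4429647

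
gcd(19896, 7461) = 2487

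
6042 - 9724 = -3682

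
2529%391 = 183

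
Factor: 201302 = 2^1 * 251^1 * 401^1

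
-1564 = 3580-5144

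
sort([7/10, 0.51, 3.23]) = [0.51, 7/10, 3.23]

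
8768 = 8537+231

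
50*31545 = 1577250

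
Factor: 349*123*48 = 2^4*3^2*41^1*349^1 = 2060496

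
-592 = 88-680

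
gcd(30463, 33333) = 41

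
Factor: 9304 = 2^3*1163^1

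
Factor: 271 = 271^1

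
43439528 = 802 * 54164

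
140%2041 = 140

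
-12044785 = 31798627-43843412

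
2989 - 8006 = -5017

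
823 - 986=-163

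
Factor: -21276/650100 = -1*3^2*5^(-2)*11^(-1) = -9/275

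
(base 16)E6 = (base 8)346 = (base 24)9E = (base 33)6W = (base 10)230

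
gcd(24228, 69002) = 2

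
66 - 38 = 28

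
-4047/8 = -505-7/8 ≈ -505.88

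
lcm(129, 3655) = 10965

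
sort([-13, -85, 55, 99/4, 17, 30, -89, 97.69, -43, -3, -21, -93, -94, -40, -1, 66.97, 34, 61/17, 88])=[-94, -93, -89, -85, -43, -40, -21, -13, -3, -1, 61/17, 17, 99/4, 30, 34, 55, 66.97, 88, 97.69]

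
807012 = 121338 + 685674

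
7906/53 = 149 + 9/53 ≈ 149.17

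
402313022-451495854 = -49182832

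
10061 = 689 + 9372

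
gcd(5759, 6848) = 1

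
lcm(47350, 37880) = 189400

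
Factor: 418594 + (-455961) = -1*11^1*43^1*79^1 = -37367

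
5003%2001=1001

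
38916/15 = 2594 + 2/5 = 2594.40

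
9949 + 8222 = 18171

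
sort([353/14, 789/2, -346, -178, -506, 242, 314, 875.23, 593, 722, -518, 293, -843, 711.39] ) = [-843, -518, -506, -346, -178, 353/14, 242, 293, 314, 789/2, 593, 711.39, 722, 875.23] 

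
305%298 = 7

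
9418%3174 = 3070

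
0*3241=0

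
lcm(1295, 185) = 1295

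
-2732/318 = -8 - 94/159 ≈ -8.59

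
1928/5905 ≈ 0.327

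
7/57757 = 1/8251 ≈ 0.000121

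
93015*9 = 837135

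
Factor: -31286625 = -1*3^1*5^3*83431^1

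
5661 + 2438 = 8099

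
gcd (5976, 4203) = 9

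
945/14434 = 135/2062 ≈ 0.0655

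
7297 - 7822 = -525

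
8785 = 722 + 8063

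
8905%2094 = 529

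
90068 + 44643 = 134711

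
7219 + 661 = 7880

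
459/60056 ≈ 0.00764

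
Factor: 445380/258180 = 331^ (-1)*571^1 = 571/331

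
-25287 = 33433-58720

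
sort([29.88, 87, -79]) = [-79, 29.88, 87]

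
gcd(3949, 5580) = 1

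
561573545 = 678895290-117321745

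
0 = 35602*0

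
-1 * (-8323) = 8323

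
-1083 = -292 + -791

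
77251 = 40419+36832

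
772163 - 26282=745881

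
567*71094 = 40310298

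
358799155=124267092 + 234532063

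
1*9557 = 9557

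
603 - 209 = 394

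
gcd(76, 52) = 4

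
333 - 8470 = -8137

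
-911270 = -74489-836781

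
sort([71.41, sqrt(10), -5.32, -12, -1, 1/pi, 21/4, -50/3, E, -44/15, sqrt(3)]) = [-50/3, -12, -5.32, -44/15, -1, 1/pi, sqrt(3), E, sqrt(10), 21/4, 71.41]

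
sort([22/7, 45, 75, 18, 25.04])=[22/7, 18, 25.04, 45, 75]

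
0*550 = 0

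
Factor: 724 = 2^2*181^1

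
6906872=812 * 8506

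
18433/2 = 9216 + 1/2 = 9216.50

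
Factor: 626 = 2^1*313^1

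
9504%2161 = 860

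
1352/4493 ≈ 0.301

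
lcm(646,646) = 646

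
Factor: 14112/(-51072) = -1 * 2^(-2) * 3^1 * 7^1 * 19^(-1) = -21/76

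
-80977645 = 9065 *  (-8933)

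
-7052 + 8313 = 1261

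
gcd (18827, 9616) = 1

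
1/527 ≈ 0.00190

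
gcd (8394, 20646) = 6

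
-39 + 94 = 55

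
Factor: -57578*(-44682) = 2^2*3^1*11^1*677^1*28789^1 = 2572700196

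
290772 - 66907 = 223865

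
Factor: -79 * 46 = -1 * 2^1 * 23^1 * 79^1 = -3634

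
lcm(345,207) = 1035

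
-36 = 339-375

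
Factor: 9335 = 5^1 * 1867^1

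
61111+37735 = 98846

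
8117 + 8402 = 16519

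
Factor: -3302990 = -1*2^1*5^1*37^1*79^1*113^1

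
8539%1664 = 219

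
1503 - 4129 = -2626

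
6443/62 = 103+57/62 ≈ 103.92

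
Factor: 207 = 3^2*23^1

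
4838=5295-457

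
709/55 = 12 + 49/55≈12.89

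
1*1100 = 1100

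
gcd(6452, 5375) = 1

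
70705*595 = 42069475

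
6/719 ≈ 0.00834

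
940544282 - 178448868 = 762095414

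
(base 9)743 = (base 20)1a6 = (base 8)1136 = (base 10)606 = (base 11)501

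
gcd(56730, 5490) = 1830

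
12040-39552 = -27512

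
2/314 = 1/157 ≈ 0.00637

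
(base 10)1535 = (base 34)1b5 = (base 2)10111111111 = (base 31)1ig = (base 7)4322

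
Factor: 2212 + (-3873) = -1*11^1*151^1 = -1661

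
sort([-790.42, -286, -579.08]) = [-790.42, -579.08, -286]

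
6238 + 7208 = 13446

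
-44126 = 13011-57137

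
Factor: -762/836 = -1*2^ (-1)*3^1*11^ (-1)*19^ (-1)*127^1 = -381/418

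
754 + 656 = 1410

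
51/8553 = 17/2851 ≈ 0.00596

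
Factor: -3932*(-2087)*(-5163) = -1*2^2*3^1*983^1*1721^1*2087^1 = -42368011692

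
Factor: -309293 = -1*309293^1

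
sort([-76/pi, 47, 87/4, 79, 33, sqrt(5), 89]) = [-76/pi, sqrt(5), 87/4, 33, 47, 79, 89]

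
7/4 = 1 + 3/4 = 1.75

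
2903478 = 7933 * 366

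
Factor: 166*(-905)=-1*2^1*5^1*83^1*181^1=-150230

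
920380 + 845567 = 1765947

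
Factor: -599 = -1*599^1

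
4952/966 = 2476/483 ≈ 5.13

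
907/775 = 1 + 132/775 ≈ 1.17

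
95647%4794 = 4561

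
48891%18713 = 11465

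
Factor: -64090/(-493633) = 2^1*5^1*7^(-1)*13^1*17^1*29^1*97^(-1)*727^(-1)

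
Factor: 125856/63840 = 3^1 * 5^(-1) * 7^(-1) * 23^1 = 69/35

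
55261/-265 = -208 - 141/265 ≈ -208.53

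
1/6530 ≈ 0.000153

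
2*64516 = 129032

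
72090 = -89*(-810)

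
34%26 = 8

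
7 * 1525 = 10675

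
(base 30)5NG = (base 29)65F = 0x1456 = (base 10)5206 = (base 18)G14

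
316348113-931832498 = -615484385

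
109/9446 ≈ 0.0115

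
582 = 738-156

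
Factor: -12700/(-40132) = 5^2*79^(-1) = 25/79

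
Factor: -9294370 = -1*2^1*5^1*233^1*3989^1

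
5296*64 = 338944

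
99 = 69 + 30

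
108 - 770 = -662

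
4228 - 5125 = -897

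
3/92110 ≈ 0.0000326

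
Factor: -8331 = -1*3^1*2777^1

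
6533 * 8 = 52264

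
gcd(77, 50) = 1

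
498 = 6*83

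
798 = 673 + 125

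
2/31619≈0.0000633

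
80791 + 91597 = 172388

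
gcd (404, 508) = 4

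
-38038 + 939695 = 901657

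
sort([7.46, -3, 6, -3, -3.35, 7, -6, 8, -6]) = [-6, -6, -3.35, -3, -3, 6, 7, 7.46, 8]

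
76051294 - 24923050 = 51128244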